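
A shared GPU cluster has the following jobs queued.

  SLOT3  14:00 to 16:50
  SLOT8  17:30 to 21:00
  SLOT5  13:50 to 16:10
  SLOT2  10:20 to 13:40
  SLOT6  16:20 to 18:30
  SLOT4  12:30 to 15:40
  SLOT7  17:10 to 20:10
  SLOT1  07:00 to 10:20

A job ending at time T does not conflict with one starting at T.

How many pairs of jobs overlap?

8

Sorted by start: SLOT1, SLOT2, SLOT4, SLOT5, SLOT3, SLOT6, SLOT7, SLOT8.
SLOT2 starts exactly when SLOT1 ends (back-to-back, no overlap) — done with SLOT1.
SLOT4 starts before SLOT2 ends → SLOT2 and SLOT4 overlap.
SLOT5 starts after SLOT2 ends — done with SLOT2.
SLOT5 starts before SLOT4 ends → SLOT4 and SLOT5 overlap.
SLOT3 starts before SLOT4 ends → SLOT4 and SLOT3 overlap.
SLOT6 starts after SLOT4 ends — done with SLOT4.
SLOT3 starts before SLOT5 ends → SLOT5 and SLOT3 overlap.
SLOT6 starts after SLOT5 ends — done with SLOT5.
SLOT6 starts before SLOT3 ends → SLOT3 and SLOT6 overlap.
SLOT7 starts after SLOT3 ends — done with SLOT3.
SLOT7 starts before SLOT6 ends → SLOT6 and SLOT7 overlap.
SLOT8 starts before SLOT6 ends → SLOT6 and SLOT8 overlap.
SLOT8 starts before SLOT7 ends → SLOT7 and SLOT8 overlap.
Overlapping pairs: SLOT2 & SLOT4, SLOT3 & SLOT4, SLOT3 & SLOT5, SLOT3 & SLOT6, SLOT4 & SLOT5, SLOT6 & SLOT7, SLOT6 & SLOT8, SLOT7 & SLOT8 — 8 in total.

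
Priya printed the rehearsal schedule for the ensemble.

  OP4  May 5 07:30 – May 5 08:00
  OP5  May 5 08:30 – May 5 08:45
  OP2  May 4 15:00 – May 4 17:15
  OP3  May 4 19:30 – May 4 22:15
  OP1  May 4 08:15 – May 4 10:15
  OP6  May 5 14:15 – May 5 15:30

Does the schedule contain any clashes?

Two intervals overlap when each starts before the other ends.
Sorted by start: OP1, OP2, OP3, OP4, OP5, OP6.
OP2 starts after OP1 ends — done with OP1.
OP3 starts after OP2 ends — done with OP2.
OP4 starts after OP3 ends — done with OP3.
OP5 starts after OP4 ends — done with OP4.
OP6 starts after OP5 ends.
Every pair is clear; the schedule has no overlaps.

No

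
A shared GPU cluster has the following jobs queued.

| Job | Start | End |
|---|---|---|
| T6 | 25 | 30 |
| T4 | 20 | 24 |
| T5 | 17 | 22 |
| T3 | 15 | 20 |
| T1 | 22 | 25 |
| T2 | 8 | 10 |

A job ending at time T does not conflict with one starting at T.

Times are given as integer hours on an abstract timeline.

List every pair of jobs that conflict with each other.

T1 & T4, T3 & T5, T4 & T5

Two intervals overlap when each starts before the other ends.
Sorted by start: T2, T3, T5, T4, T1, T6.
T3 starts after T2 ends, so T2 has no further overlaps.
T5 starts before T3 ends → T3 and T5 overlap.
T4 starts exactly when T3 ends (back-to-back, no overlap), so T3 has no further overlaps.
T4 starts before T5 ends → T5 and T4 overlap.
T1 starts exactly when T5 ends (back-to-back, no overlap), so T5 has no further overlaps.
T1 starts before T4 ends → T4 and T1 overlap.
T6 starts after T4 ends.
T6 starts exactly when T1 ends (back-to-back, no overlap).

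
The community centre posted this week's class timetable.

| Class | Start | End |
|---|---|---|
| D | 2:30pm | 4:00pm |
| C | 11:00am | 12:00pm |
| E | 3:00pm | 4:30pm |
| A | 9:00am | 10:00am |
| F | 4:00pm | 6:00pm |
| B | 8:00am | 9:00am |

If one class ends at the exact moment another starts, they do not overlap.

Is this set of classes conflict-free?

No

Sorted by start: B, A, C, D, E, F.
A starts exactly when B ends (back-to-back, no overlap); B is clear from here.
C starts after A ends; A is clear from here.
D starts after C ends; C is clear from here.
E starts before D ends → D and E overlap.
That's a conflict, so the schedule is not conflict-free.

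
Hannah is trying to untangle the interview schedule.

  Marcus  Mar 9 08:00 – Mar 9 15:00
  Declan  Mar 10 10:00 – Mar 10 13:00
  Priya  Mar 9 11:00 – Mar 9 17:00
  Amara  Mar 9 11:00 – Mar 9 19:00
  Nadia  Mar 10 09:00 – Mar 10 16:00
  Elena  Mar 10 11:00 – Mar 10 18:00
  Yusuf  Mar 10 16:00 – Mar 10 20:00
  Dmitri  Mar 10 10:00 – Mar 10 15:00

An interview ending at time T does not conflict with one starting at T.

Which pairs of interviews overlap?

Sorted by start: Marcus, Priya, Amara, Nadia, Dmitri, Declan, Elena, Yusuf.
Priya starts before Marcus ends → Marcus and Priya overlap.
Amara starts before Marcus ends → Marcus and Amara overlap.
Nadia starts after Marcus ends, so Marcus has no further overlaps.
Amara starts before Priya ends → Priya and Amara overlap.
Nadia starts after Priya ends, so Priya has no further overlaps.
Nadia starts after Amara ends, so Amara has no further overlaps.
Dmitri starts before Nadia ends → Nadia and Dmitri overlap.
Declan starts before Nadia ends → Nadia and Declan overlap.
Elena starts before Nadia ends → Nadia and Elena overlap.
Yusuf starts exactly when Nadia ends (back-to-back, no overlap).
Declan starts before Dmitri ends → Dmitri and Declan overlap.
Elena starts before Dmitri ends → Dmitri and Elena overlap.
Yusuf starts after Dmitri ends.
Elena starts before Declan ends → Declan and Elena overlap.
Yusuf starts after Declan ends.
Yusuf starts before Elena ends → Elena and Yusuf overlap.

Amara & Marcus, Amara & Priya, Declan & Dmitri, Declan & Elena, Declan & Nadia, Dmitri & Elena, Dmitri & Nadia, Elena & Nadia, Elena & Yusuf, Marcus & Priya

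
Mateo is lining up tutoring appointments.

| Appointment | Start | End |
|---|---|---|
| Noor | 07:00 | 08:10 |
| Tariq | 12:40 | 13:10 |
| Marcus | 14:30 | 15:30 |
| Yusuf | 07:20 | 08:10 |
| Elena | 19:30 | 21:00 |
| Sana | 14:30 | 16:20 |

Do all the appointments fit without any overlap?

Sorted by start: Noor, Yusuf, Tariq, Marcus, Sana, Elena.
Yusuf starts before Noor ends → Noor and Yusuf overlap.
That's a conflict, so the schedule is not conflict-free.

No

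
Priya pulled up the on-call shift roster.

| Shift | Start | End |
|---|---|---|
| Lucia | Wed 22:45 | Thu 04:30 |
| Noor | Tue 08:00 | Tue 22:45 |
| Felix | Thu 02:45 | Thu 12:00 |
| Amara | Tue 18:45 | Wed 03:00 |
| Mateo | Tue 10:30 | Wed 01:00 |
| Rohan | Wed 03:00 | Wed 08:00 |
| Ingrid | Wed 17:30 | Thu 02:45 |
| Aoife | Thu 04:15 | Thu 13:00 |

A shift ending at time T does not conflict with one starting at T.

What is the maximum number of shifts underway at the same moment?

3

Walk through starts and ends in time order (an end at T is processed before a start at T):
Tue 08:00 start Noor → 1
Tue 10:30 start Mateo → 2
Tue 18:45 start Amara → 3
Tue 22:45 end Noor → 2
Wed 01:00 end Mateo → 1
Wed 03:00 end Amara → 0
Wed 03:00 start Rohan → 1
Wed 08:00 end Rohan → 0
Wed 17:30 start Ingrid → 1
Wed 22:45 start Lucia → 2
Thu 02:45 end Ingrid → 1
Thu 02:45 start Felix → 2
Thu 04:15 start Aoife → 3
Thu 04:30 end Lucia → 2
Thu 12:00 end Felix → 1
Thu 13:00 end Aoife → 0
Peak is 3, at Tue 18:45 (Amara, Mateo, Noor).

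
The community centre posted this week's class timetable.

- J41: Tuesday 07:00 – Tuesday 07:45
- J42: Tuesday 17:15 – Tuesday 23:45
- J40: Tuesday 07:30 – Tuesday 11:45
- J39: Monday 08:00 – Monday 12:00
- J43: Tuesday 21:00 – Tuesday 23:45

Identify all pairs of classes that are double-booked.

J40 & J41, J42 & J43

Sorted by start: J39, J41, J40, J42, J43.
J41 starts after J39 ends, so nothing later overlaps J39 either.
J40 starts before J41 ends → J41 and J40 overlap.
J42 starts after J41 ends, so nothing later overlaps J41 either.
J42 starts after J40 ends, so nothing later overlaps J40 either.
J43 starts before J42 ends → J42 and J43 overlap.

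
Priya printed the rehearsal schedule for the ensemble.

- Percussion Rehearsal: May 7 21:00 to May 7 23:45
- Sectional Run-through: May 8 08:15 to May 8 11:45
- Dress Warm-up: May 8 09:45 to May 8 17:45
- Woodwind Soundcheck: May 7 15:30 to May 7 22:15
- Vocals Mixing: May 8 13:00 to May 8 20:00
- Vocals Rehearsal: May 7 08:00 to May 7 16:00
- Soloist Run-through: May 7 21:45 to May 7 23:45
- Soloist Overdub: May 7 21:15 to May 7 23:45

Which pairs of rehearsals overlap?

Dress Warm-up & Sectional Run-through, Dress Warm-up & Vocals Mixing, Percussion Rehearsal & Soloist Overdub, Percussion Rehearsal & Soloist Run-through, Percussion Rehearsal & Woodwind Soundcheck, Soloist Overdub & Soloist Run-through, Soloist Overdub & Woodwind Soundcheck, Soloist Run-through & Woodwind Soundcheck, Vocals Rehearsal & Woodwind Soundcheck

Sorted by start: Vocals Rehearsal, Woodwind Soundcheck, Percussion Rehearsal, Soloist Overdub, Soloist Run-through, Sectional Run-through, Dress Warm-up, Vocals Mixing.
Woodwind Soundcheck starts before Vocals Rehearsal ends → Vocals Rehearsal and Woodwind Soundcheck overlap.
Percussion Rehearsal starts after Vocals Rehearsal ends; Vocals Rehearsal is clear from here.
Percussion Rehearsal starts before Woodwind Soundcheck ends → Woodwind Soundcheck and Percussion Rehearsal overlap.
Soloist Overdub starts before Woodwind Soundcheck ends → Woodwind Soundcheck and Soloist Overdub overlap.
Soloist Run-through starts before Woodwind Soundcheck ends → Woodwind Soundcheck and Soloist Run-through overlap.
Sectional Run-through starts after Woodwind Soundcheck ends; Woodwind Soundcheck is clear from here.
Soloist Overdub starts before Percussion Rehearsal ends → Percussion Rehearsal and Soloist Overdub overlap.
Soloist Run-through starts before Percussion Rehearsal ends → Percussion Rehearsal and Soloist Run-through overlap.
Sectional Run-through starts after Percussion Rehearsal ends; Percussion Rehearsal is clear from here.
Soloist Run-through starts before Soloist Overdub ends → Soloist Overdub and Soloist Run-through overlap.
Sectional Run-through starts after Soloist Overdub ends; Soloist Overdub is clear from here.
Sectional Run-through starts after Soloist Run-through ends; Soloist Run-through is clear from here.
Dress Warm-up starts before Sectional Run-through ends → Sectional Run-through and Dress Warm-up overlap.
Vocals Mixing starts after Sectional Run-through ends.
Vocals Mixing starts before Dress Warm-up ends → Dress Warm-up and Vocals Mixing overlap.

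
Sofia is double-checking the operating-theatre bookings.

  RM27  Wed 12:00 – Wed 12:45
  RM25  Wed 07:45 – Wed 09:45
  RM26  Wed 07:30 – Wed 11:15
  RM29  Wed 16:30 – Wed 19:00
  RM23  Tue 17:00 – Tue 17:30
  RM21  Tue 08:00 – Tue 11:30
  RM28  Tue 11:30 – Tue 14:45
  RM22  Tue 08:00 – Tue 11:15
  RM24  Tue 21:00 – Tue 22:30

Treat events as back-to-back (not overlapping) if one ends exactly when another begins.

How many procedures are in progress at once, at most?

Walk through starts and ends in time order (an end at T is processed before a start at T):
Tue 08:00 start RM21 → 1
Tue 08:00 start RM22 → 2
Tue 11:15 end RM22 → 1
Tue 11:30 end RM21 → 0
Tue 11:30 start RM28 → 1
Tue 14:45 end RM28 → 0
Tue 17:00 start RM23 → 1
Tue 17:30 end RM23 → 0
Tue 21:00 start RM24 → 1
Tue 22:30 end RM24 → 0
Wed 07:30 start RM26 → 1
Wed 07:45 start RM25 → 2
Wed 09:45 end RM25 → 1
Wed 11:15 end RM26 → 0
Wed 12:00 start RM27 → 1
Wed 12:45 end RM27 → 0
Wed 16:30 start RM29 → 1
Wed 19:00 end RM29 → 0
Peak is 2, at Tue 08:00 (RM21, RM22).

2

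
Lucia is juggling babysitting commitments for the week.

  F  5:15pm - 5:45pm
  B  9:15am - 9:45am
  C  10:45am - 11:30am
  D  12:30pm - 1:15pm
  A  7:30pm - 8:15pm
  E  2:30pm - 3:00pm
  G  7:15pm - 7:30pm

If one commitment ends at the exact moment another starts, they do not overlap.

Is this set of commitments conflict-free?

Yes

Sorted by start: B, C, D, E, F, G, A.
C starts after B ends, so nothing later overlaps B either.
D starts after C ends, so nothing later overlaps C either.
E starts after D ends, so nothing later overlaps D either.
F starts after E ends, so nothing later overlaps E either.
G starts after F ends, so nothing later overlaps F either.
A starts exactly when G ends (back-to-back, no overlap).
Every pair is clear; the schedule has no overlaps.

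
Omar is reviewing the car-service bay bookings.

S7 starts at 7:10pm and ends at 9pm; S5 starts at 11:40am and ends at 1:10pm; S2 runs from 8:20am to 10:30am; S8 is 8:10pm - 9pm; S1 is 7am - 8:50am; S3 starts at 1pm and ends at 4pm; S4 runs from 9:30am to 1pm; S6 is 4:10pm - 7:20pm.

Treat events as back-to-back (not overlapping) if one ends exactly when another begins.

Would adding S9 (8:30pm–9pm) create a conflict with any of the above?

S1: ends 8:50am at or before S9 starts 8:30pm → clear.
S2: ends 10:30am at or before S9 starts 8:30pm → clear.
S4: ends 1pm at or before S9 starts 8:30pm → clear.
S5: ends 1:10pm at or before S9 starts 8:30pm → clear.
S3: ends 4pm at or before S9 starts 8:30pm → clear.
S6: ends 7:20pm at or before S9 starts 8:30pm → clear.
S7: starts 7:10pm before S9 ends 9pm, and ends 9pm after S9 starts 8:30pm → overlap.
S8: starts 8:10pm before S9 ends 9pm, and ends 9pm after S9 starts 8:30pm → overlap.
S9 overlaps S7, S8.

Yes — it overlaps S7, S8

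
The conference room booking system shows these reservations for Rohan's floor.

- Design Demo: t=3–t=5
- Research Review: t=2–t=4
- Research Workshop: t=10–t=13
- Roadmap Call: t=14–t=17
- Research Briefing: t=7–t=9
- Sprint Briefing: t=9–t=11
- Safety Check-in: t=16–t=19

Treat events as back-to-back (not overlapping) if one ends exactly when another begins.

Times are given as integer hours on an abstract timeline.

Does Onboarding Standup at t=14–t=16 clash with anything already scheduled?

Research Review: ends t=4 at or before Onboarding Standup starts t=14 → clear.
Design Demo: ends t=5 at or before Onboarding Standup starts t=14 → clear.
Research Briefing: ends t=9 at or before Onboarding Standup starts t=14 → clear.
Sprint Briefing: ends t=11 at or before Onboarding Standup starts t=14 → clear.
Research Workshop: ends t=13 at or before Onboarding Standup starts t=14 → clear.
Roadmap Call: starts t=14 before Onboarding Standup ends t=16, and ends t=17 after Onboarding Standup starts t=14 → overlap.
Safety Check-in: starts t=16 at or after Onboarding Standup ends t=16 → clear.
Onboarding Standup overlaps Roadmap Call.

Yes — it overlaps Roadmap Call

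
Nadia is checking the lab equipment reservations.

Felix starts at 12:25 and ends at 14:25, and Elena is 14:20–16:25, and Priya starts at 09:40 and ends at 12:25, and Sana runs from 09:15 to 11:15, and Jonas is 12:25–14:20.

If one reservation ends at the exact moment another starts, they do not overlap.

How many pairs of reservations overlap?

Sorted by start: Sana, Priya, Felix, Jonas, Elena.
Priya starts before Sana ends → Sana and Priya overlap.
Felix starts after Sana ends, so Sana has no further overlaps.
Felix starts exactly when Priya ends (back-to-back, no overlap), so Priya has no further overlaps.
Jonas starts before Felix ends → Felix and Jonas overlap.
Elena starts before Felix ends → Felix and Elena overlap.
Elena starts exactly when Jonas ends (back-to-back, no overlap).
Overlapping pairs: Elena & Felix, Felix & Jonas, Priya & Sana — 3 in total.

3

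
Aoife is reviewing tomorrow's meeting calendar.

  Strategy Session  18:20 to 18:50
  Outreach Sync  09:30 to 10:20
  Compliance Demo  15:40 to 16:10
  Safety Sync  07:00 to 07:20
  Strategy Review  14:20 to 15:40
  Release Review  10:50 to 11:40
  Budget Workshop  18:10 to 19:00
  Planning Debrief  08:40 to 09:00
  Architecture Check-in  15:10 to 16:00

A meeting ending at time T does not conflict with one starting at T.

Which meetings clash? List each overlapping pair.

Two intervals overlap when each starts before the other ends.
Sorted by start: Safety Sync, Planning Debrief, Outreach Sync, Release Review, Strategy Review, Architecture Check-in, Compliance Demo, Budget Workshop, Strategy Session.
Planning Debrief starts after Safety Sync ends; Safety Sync is clear from here.
Outreach Sync starts after Planning Debrief ends; Planning Debrief is clear from here.
Release Review starts after Outreach Sync ends; Outreach Sync is clear from here.
Strategy Review starts after Release Review ends; Release Review is clear from here.
Architecture Check-in starts before Strategy Review ends → Strategy Review and Architecture Check-in overlap.
Compliance Demo starts exactly when Strategy Review ends (back-to-back, no overlap); Strategy Review is clear from here.
Compliance Demo starts before Architecture Check-in ends → Architecture Check-in and Compliance Demo overlap.
Budget Workshop starts after Architecture Check-in ends; Architecture Check-in is clear from here.
Budget Workshop starts after Compliance Demo ends; Compliance Demo is clear from here.
Strategy Session starts before Budget Workshop ends → Budget Workshop and Strategy Session overlap.

Architecture Check-in & Compliance Demo, Architecture Check-in & Strategy Review, Budget Workshop & Strategy Session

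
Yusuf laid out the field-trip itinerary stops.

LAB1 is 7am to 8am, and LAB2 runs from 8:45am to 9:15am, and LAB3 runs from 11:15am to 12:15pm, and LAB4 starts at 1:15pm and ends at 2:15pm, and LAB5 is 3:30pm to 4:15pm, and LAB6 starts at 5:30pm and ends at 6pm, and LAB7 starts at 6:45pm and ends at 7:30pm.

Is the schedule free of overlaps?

Sorted by start: LAB1, LAB2, LAB3, LAB4, LAB5, LAB6, LAB7.
LAB2 starts after LAB1 ends, so nothing later overlaps LAB1 either.
LAB3 starts after LAB2 ends, so nothing later overlaps LAB2 either.
LAB4 starts after LAB3 ends, so nothing later overlaps LAB3 either.
LAB5 starts after LAB4 ends, so nothing later overlaps LAB4 either.
LAB6 starts after LAB5 ends, so nothing later overlaps LAB5 either.
LAB7 starts after LAB6 ends.
Every pair is clear; the schedule has no overlaps.

Yes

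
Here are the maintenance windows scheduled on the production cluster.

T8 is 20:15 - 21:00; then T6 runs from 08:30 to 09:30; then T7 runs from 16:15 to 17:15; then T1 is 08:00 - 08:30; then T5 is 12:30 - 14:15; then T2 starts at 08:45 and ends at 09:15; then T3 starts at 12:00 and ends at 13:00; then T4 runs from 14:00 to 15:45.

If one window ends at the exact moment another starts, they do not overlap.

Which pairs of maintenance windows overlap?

Two intervals overlap when each starts before the other ends.
Sorted by start: T1, T6, T2, T3, T5, T4, T7, T8.
T6 starts exactly when T1 ends (back-to-back, no overlap), so T1 has no further overlaps.
T2 starts before T6 ends → T6 and T2 overlap.
T3 starts after T6 ends, so T6 has no further overlaps.
T3 starts after T2 ends, so T2 has no further overlaps.
T5 starts before T3 ends → T3 and T5 overlap.
T4 starts after T3 ends, so T3 has no further overlaps.
T4 starts before T5 ends → T5 and T4 overlap.
T7 starts after T5 ends, so T5 has no further overlaps.
T7 starts after T4 ends, so T4 has no further overlaps.
T8 starts after T7 ends.

T2 & T6, T3 & T5, T4 & T5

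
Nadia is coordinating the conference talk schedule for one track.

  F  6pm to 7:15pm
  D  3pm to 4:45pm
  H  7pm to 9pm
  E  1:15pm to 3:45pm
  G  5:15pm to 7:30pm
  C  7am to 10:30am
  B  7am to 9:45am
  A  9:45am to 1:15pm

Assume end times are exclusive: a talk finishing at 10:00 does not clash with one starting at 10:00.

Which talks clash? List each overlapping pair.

A & C, B & C, D & E, F & G, F & H, G & H

Check each pair: they overlap iff neither finishes before the other starts.
Sorted by start: B, C, A, E, D, G, F, H.
C starts before B ends → B and C overlap.
A starts exactly when B ends (back-to-back, no overlap) — done with B.
A starts before C ends → C and A overlap.
E starts after C ends — done with C.
E starts exactly when A ends (back-to-back, no overlap) — done with A.
D starts before E ends → E and D overlap.
G starts after E ends — done with E.
G starts after D ends — done with D.
F starts before G ends → G and F overlap.
H starts before G ends → G and H overlap.
H starts before F ends → F and H overlap.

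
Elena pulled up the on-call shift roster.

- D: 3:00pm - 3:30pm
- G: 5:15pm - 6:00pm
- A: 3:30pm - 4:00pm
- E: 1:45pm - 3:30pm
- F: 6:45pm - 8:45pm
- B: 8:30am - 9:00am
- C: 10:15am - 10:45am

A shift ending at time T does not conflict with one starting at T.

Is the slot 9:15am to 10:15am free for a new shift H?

B: ends 9:00am at or before H starts 9:15am → clear.
C: starts 10:15am at or after H ends 10:15am → clear.
E: starts 1:45pm at or after H ends 10:15am → clear.
D: starts 3:00pm at or after H ends 10:15am → clear.
A: starts 3:30pm at or after H ends 10:15am → clear.
G: starts 5:15pm at or after H ends 10:15am → clear.
F: starts 6:45pm at or after H ends 10:15am → clear.

Yes — the slot is free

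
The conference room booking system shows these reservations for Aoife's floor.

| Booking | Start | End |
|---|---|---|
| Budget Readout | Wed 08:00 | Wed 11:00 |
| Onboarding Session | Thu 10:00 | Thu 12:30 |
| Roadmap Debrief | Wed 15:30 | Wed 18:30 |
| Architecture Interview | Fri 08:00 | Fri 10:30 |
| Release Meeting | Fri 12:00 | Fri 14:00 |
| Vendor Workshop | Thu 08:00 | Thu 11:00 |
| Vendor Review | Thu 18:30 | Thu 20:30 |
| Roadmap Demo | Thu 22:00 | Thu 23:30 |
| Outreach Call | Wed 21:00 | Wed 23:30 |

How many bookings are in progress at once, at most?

2

Sweep the timeline, counting +1 at each start and −1 at each end (ends before starts at a tie):
Wed 08:00 start Budget Readout → 1
Wed 11:00 end Budget Readout → 0
Wed 15:30 start Roadmap Debrief → 1
Wed 18:30 end Roadmap Debrief → 0
Wed 21:00 start Outreach Call → 1
Wed 23:30 end Outreach Call → 0
Thu 08:00 start Vendor Workshop → 1
Thu 10:00 start Onboarding Session → 2
Thu 11:00 end Vendor Workshop → 1
Thu 12:30 end Onboarding Session → 0
Thu 18:30 start Vendor Review → 1
Thu 20:30 end Vendor Review → 0
Thu 22:00 start Roadmap Demo → 1
Thu 23:30 end Roadmap Demo → 0
Fri 08:00 start Architecture Interview → 1
Fri 10:30 end Architecture Interview → 0
Fri 12:00 start Release Meeting → 1
Fri 14:00 end Release Meeting → 0
Peak is 2, at Thu 10:00 (Onboarding Session, Vendor Workshop).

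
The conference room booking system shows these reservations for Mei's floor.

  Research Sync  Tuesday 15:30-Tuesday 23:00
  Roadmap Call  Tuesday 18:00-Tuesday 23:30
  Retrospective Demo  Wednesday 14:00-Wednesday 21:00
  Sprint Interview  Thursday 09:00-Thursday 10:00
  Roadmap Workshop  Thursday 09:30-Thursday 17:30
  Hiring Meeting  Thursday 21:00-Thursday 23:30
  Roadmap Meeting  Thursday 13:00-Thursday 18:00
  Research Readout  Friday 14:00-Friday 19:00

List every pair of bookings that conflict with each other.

Research Sync & Roadmap Call, Roadmap Meeting & Roadmap Workshop, Roadmap Workshop & Sprint Interview

Check each pair: they overlap iff neither finishes before the other starts.
Sorted by start: Research Sync, Roadmap Call, Retrospective Demo, Sprint Interview, Roadmap Workshop, Roadmap Meeting, Hiring Meeting, Research Readout.
Roadmap Call starts before Research Sync ends → Research Sync and Roadmap Call overlap.
Retrospective Demo starts after Research Sync ends — done with Research Sync.
Retrospective Demo starts after Roadmap Call ends — done with Roadmap Call.
Sprint Interview starts after Retrospective Demo ends — done with Retrospective Demo.
Roadmap Workshop starts before Sprint Interview ends → Sprint Interview and Roadmap Workshop overlap.
Roadmap Meeting starts after Sprint Interview ends — done with Sprint Interview.
Roadmap Meeting starts before Roadmap Workshop ends → Roadmap Workshop and Roadmap Meeting overlap.
Hiring Meeting starts after Roadmap Workshop ends — done with Roadmap Workshop.
Hiring Meeting starts after Roadmap Meeting ends — done with Roadmap Meeting.
Research Readout starts after Hiring Meeting ends.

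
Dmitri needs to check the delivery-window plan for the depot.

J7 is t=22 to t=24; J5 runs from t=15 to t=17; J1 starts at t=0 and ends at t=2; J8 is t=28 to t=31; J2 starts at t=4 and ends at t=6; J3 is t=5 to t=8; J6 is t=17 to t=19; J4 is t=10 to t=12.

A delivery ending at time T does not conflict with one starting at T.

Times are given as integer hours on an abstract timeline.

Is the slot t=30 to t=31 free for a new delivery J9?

No — it overlaps J8

J1: ends t=2 at or before J9 starts t=30 → clear.
J2: ends t=6 at or before J9 starts t=30 → clear.
J3: ends t=8 at or before J9 starts t=30 → clear.
J4: ends t=12 at or before J9 starts t=30 → clear.
J5: ends t=17 at or before J9 starts t=30 → clear.
J6: ends t=19 at or before J9 starts t=30 → clear.
J7: ends t=24 at or before J9 starts t=30 → clear.
J8: starts t=28 before J9 ends t=31, and ends t=31 after J9 starts t=30 → overlap.
J9 overlaps J8.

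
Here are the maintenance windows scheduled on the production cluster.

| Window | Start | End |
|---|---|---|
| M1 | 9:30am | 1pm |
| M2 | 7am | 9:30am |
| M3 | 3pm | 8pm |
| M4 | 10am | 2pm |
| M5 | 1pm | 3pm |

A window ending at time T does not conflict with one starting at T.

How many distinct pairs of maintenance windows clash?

2

Sorted by start: M2, M1, M4, M5, M3.
M1 starts exactly when M2 ends (back-to-back, no overlap) — done with M2.
M4 starts before M1 ends → M1 and M4 overlap.
M5 starts exactly when M1 ends (back-to-back, no overlap) — done with M1.
M5 starts before M4 ends → M4 and M5 overlap.
M3 starts after M4 ends.
M3 starts exactly when M5 ends (back-to-back, no overlap).
Overlapping pairs: M1 & M4, M4 & M5 — 2 in total.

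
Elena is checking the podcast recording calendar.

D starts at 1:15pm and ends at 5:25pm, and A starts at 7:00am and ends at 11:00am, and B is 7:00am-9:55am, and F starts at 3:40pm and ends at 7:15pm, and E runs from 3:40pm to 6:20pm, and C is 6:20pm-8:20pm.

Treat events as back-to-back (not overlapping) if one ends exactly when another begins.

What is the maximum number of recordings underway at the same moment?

Sort all start/end points and keep a running count:
7:00am start A → 1
7:00am start B → 2
9:55am end B → 1
11:00am end A → 0
1:15pm start D → 1
3:40pm start E → 2
3:40pm start F → 3
5:25pm end D → 2
6:20pm end E → 1
6:20pm start C → 2
7:15pm end F → 1
8:20pm end C → 0
Peak is 3, at 3:40pm (D, E, F).

3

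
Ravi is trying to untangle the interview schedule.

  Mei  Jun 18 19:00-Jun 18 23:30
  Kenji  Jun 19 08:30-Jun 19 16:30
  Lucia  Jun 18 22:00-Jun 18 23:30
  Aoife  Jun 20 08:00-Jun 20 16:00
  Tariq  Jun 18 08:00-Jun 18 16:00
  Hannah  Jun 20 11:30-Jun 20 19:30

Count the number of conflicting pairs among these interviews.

Sorted by start: Tariq, Mei, Lucia, Kenji, Aoife, Hannah.
Mei starts after Tariq ends, so nothing later overlaps Tariq either.
Lucia starts before Mei ends → Mei and Lucia overlap.
Kenji starts after Mei ends, so nothing later overlaps Mei either.
Kenji starts after Lucia ends, so nothing later overlaps Lucia either.
Aoife starts after Kenji ends, so nothing later overlaps Kenji either.
Hannah starts before Aoife ends → Aoife and Hannah overlap.
Overlapping pairs: Aoife & Hannah, Lucia & Mei — 2 in total.

2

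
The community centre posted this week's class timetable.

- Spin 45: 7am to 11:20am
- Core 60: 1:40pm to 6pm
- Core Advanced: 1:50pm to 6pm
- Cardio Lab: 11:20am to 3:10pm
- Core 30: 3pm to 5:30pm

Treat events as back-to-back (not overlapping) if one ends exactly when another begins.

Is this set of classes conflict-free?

No

Sorted by start: Spin 45, Cardio Lab, Core 60, Core Advanced, Core 30.
Cardio Lab starts exactly when Spin 45 ends (back-to-back, no overlap) — done with Spin 45.
Core 60 starts before Cardio Lab ends → Cardio Lab and Core 60 overlap.
That's a conflict, so the schedule is not conflict-free.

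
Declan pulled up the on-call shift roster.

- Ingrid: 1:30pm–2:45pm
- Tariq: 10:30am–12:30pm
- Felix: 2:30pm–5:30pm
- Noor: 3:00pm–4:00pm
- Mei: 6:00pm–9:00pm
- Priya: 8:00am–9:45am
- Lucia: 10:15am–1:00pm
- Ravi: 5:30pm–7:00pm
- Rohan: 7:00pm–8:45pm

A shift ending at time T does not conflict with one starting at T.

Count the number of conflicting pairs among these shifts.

5

Sorted by start: Priya, Lucia, Tariq, Ingrid, Felix, Noor, Ravi, Mei, Rohan.
Lucia starts after Priya ends, so Priya has no further overlaps.
Tariq starts before Lucia ends → Lucia and Tariq overlap.
Ingrid starts after Lucia ends, so Lucia has no further overlaps.
Ingrid starts after Tariq ends, so Tariq has no further overlaps.
Felix starts before Ingrid ends → Ingrid and Felix overlap.
Noor starts after Ingrid ends, so Ingrid has no further overlaps.
Noor starts before Felix ends → Felix and Noor overlap.
Ravi starts exactly when Felix ends (back-to-back, no overlap), so Felix has no further overlaps.
Ravi starts after Noor ends, so Noor has no further overlaps.
Mei starts before Ravi ends → Ravi and Mei overlap.
Rohan starts exactly when Ravi ends (back-to-back, no overlap).
Rohan starts before Mei ends → Mei and Rohan overlap.
Overlapping pairs: Felix & Ingrid, Felix & Noor, Lucia & Tariq, Mei & Ravi, Mei & Rohan — 5 in total.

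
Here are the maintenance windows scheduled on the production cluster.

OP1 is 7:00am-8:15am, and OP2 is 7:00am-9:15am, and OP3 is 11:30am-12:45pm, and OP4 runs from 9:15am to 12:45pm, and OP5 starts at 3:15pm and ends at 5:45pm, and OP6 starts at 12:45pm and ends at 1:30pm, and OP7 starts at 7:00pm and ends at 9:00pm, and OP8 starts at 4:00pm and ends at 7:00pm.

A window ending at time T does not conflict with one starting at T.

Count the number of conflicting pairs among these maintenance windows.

Check each pair: they overlap iff neither finishes before the other starts.
Sorted by start: OP1, OP2, OP4, OP3, OP6, OP5, OP8, OP7.
OP2 starts before OP1 ends → OP1 and OP2 overlap.
OP4 starts after OP1 ends; OP1 is clear from here.
OP4 starts exactly when OP2 ends (back-to-back, no overlap); OP2 is clear from here.
OP3 starts before OP4 ends → OP4 and OP3 overlap.
OP6 starts exactly when OP4 ends (back-to-back, no overlap); OP4 is clear from here.
OP6 starts exactly when OP3 ends (back-to-back, no overlap); OP3 is clear from here.
OP5 starts after OP6 ends; OP6 is clear from here.
OP8 starts before OP5 ends → OP5 and OP8 overlap.
OP7 starts after OP5 ends.
OP7 starts exactly when OP8 ends (back-to-back, no overlap).
Overlapping pairs: OP1 & OP2, OP3 & OP4, OP5 & OP8 — 3 in total.

3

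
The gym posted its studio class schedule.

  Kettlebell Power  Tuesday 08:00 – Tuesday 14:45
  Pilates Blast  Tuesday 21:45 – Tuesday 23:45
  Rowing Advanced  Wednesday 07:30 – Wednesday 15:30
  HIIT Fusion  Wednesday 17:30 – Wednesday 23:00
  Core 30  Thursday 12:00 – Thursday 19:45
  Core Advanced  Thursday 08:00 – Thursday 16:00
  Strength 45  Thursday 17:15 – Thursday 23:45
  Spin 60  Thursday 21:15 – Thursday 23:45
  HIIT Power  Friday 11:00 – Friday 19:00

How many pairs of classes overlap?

Two intervals overlap when each starts before the other ends.
Sorted by start: Kettlebell Power, Pilates Blast, Rowing Advanced, HIIT Fusion, Core Advanced, Core 30, Strength 45, Spin 60, HIIT Power.
Pilates Blast starts after Kettlebell Power ends, so Kettlebell Power has no further overlaps.
Rowing Advanced starts after Pilates Blast ends, so Pilates Blast has no further overlaps.
HIIT Fusion starts after Rowing Advanced ends, so Rowing Advanced has no further overlaps.
Core Advanced starts after HIIT Fusion ends, so HIIT Fusion has no further overlaps.
Core 30 starts before Core Advanced ends → Core Advanced and Core 30 overlap.
Strength 45 starts after Core Advanced ends, so Core Advanced has no further overlaps.
Strength 45 starts before Core 30 ends → Core 30 and Strength 45 overlap.
Spin 60 starts after Core 30 ends, so Core 30 has no further overlaps.
Spin 60 starts before Strength 45 ends → Strength 45 and Spin 60 overlap.
HIIT Power starts after Strength 45 ends.
HIIT Power starts after Spin 60 ends.
Overlapping pairs: Core 30 & Core Advanced, Core 30 & Strength 45, Spin 60 & Strength 45 — 3 in total.

3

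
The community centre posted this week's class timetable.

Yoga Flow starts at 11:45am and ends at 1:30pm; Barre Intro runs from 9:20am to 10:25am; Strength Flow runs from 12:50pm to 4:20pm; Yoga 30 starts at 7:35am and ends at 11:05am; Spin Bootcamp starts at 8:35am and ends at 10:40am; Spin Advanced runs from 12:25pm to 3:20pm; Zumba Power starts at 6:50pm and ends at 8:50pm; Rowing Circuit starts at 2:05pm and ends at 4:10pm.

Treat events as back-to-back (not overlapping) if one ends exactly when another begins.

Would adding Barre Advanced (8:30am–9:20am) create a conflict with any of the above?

Yes — it overlaps Spin Bootcamp, Yoga 30

Yoga 30: starts 7:35am before Barre Advanced ends 9:20am, and ends 11:05am after Barre Advanced starts 8:30am → overlap.
Spin Bootcamp: starts 8:35am before Barre Advanced ends 9:20am, and ends 10:40am after Barre Advanced starts 8:30am → overlap.
Barre Intro: starts 9:20am at or after Barre Advanced ends 9:20am → clear.
Yoga Flow: starts 11:45am at or after Barre Advanced ends 9:20am → clear.
Spin Advanced: starts 12:25pm at or after Barre Advanced ends 9:20am → clear.
Strength Flow: starts 12:50pm at or after Barre Advanced ends 9:20am → clear.
Rowing Circuit: starts 2:05pm at or after Barre Advanced ends 9:20am → clear.
Zumba Power: starts 6:50pm at or after Barre Advanced ends 9:20am → clear.
Barre Advanced overlaps Spin Bootcamp, Yoga 30.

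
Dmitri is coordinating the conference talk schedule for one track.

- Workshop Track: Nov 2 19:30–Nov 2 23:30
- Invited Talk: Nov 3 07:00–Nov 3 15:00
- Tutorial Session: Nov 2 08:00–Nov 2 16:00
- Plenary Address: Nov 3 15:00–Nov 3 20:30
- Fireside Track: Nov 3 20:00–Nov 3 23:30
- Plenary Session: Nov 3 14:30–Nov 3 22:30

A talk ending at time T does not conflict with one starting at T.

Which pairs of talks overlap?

Sorted by start: Tutorial Session, Workshop Track, Invited Talk, Plenary Session, Plenary Address, Fireside Track.
Workshop Track starts after Tutorial Session ends, so nothing later overlaps Tutorial Session either.
Invited Talk starts after Workshop Track ends, so nothing later overlaps Workshop Track either.
Plenary Session starts before Invited Talk ends → Invited Talk and Plenary Session overlap.
Plenary Address starts exactly when Invited Talk ends (back-to-back, no overlap), so nothing later overlaps Invited Talk either.
Plenary Address starts before Plenary Session ends → Plenary Session and Plenary Address overlap.
Fireside Track starts before Plenary Session ends → Plenary Session and Fireside Track overlap.
Fireside Track starts before Plenary Address ends → Plenary Address and Fireside Track overlap.

Fireside Track & Plenary Address, Fireside Track & Plenary Session, Invited Talk & Plenary Session, Plenary Address & Plenary Session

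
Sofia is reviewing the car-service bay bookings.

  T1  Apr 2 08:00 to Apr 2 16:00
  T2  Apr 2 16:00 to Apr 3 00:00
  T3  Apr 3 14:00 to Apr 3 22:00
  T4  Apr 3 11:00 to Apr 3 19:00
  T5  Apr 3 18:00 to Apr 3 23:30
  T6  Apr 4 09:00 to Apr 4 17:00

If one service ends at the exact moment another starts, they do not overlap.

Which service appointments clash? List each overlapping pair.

T3 & T4, T3 & T5, T4 & T5

Sorted by start: T1, T2, T4, T3, T5, T6.
T2 starts exactly when T1 ends (back-to-back, no overlap), so nothing later overlaps T1 either.
T4 starts after T2 ends, so nothing later overlaps T2 either.
T3 starts before T4 ends → T4 and T3 overlap.
T5 starts before T4 ends → T4 and T5 overlap.
T6 starts after T4 ends.
T5 starts before T3 ends → T3 and T5 overlap.
T6 starts after T3 ends.
T6 starts after T5 ends.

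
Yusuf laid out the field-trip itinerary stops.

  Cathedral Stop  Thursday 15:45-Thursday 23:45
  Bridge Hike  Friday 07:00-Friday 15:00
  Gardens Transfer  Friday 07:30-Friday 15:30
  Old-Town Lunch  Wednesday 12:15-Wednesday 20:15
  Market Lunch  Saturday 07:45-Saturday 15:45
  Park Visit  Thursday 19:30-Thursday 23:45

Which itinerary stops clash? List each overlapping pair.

Sorted by start: Old-Town Lunch, Cathedral Stop, Park Visit, Bridge Hike, Gardens Transfer, Market Lunch.
Cathedral Stop starts after Old-Town Lunch ends; Old-Town Lunch is clear from here.
Park Visit starts before Cathedral Stop ends → Cathedral Stop and Park Visit overlap.
Bridge Hike starts after Cathedral Stop ends; Cathedral Stop is clear from here.
Bridge Hike starts after Park Visit ends; Park Visit is clear from here.
Gardens Transfer starts before Bridge Hike ends → Bridge Hike and Gardens Transfer overlap.
Market Lunch starts after Bridge Hike ends.
Market Lunch starts after Gardens Transfer ends.

Bridge Hike & Gardens Transfer, Cathedral Stop & Park Visit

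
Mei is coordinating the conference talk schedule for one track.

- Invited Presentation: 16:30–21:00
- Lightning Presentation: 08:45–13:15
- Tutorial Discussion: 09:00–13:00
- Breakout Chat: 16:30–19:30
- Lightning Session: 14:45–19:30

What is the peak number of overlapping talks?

Sweep the timeline, counting +1 at each start and −1 at each end (ends before starts at a tie):
08:45 start Lightning Presentation → 1
09:00 start Tutorial Discussion → 2
13:00 end Tutorial Discussion → 1
13:15 end Lightning Presentation → 0
14:45 start Lightning Session → 1
16:30 start Breakout Chat → 2
16:30 start Invited Presentation → 3
19:30 end Breakout Chat → 2
19:30 end Lightning Session → 1
21:00 end Invited Presentation → 0
Peak is 3, at 16:30 (Breakout Chat, Invited Presentation, Lightning Session).

3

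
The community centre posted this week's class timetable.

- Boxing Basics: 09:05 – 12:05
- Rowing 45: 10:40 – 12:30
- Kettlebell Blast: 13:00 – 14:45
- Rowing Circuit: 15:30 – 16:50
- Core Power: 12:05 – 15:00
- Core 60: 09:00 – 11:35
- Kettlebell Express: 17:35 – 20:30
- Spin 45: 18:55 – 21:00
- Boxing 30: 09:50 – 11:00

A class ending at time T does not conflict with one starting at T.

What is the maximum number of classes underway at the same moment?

4

Sweep the timeline, counting +1 at each start and −1 at each end (ends before starts at a tie):
09:00 start Core 60 → 1
09:05 start Boxing Basics → 2
09:50 start Boxing 30 → 3
10:40 start Rowing 45 → 4
11:00 end Boxing 30 → 3
11:35 end Core 60 → 2
12:05 end Boxing Basics → 1
12:05 start Core Power → 2
12:30 end Rowing 45 → 1
13:00 start Kettlebell Blast → 2
14:45 end Kettlebell Blast → 1
15:00 end Core Power → 0
15:30 start Rowing Circuit → 1
16:50 end Rowing Circuit → 0
17:35 start Kettlebell Express → 1
18:55 start Spin 45 → 2
20:30 end Kettlebell Express → 1
21:00 end Spin 45 → 0
Peak is 4, at 10:40 (Boxing 30, Boxing Basics, Core 60, Rowing 45).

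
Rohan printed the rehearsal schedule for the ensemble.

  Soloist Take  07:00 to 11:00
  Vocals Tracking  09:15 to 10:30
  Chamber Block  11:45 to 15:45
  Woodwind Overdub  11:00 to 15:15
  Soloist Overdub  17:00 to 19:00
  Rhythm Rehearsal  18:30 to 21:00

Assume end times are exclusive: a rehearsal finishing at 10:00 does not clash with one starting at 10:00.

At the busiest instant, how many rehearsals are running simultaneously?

Walk through starts and ends in time order (an end at T is processed before a start at T):
07:00 start Soloist Take → 1
09:15 start Vocals Tracking → 2
10:30 end Vocals Tracking → 1
11:00 end Soloist Take → 0
11:00 start Woodwind Overdub → 1
11:45 start Chamber Block → 2
15:15 end Woodwind Overdub → 1
15:45 end Chamber Block → 0
17:00 start Soloist Overdub → 1
18:30 start Rhythm Rehearsal → 2
19:00 end Soloist Overdub → 1
21:00 end Rhythm Rehearsal → 0
Peak is 2, at 09:15 (Soloist Take, Vocals Tracking).

2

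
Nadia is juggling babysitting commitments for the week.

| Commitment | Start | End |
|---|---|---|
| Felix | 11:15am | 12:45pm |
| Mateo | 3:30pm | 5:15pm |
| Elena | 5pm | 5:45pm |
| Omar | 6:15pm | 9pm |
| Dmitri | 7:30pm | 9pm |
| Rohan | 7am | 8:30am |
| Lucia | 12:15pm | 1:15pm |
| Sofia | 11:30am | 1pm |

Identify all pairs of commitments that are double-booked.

Dmitri & Omar, Elena & Mateo, Felix & Lucia, Felix & Sofia, Lucia & Sofia

Sorted by start: Rohan, Felix, Sofia, Lucia, Mateo, Elena, Omar, Dmitri.
Felix starts after Rohan ends, so Rohan has no further overlaps.
Sofia starts before Felix ends → Felix and Sofia overlap.
Lucia starts before Felix ends → Felix and Lucia overlap.
Mateo starts after Felix ends, so Felix has no further overlaps.
Lucia starts before Sofia ends → Sofia and Lucia overlap.
Mateo starts after Sofia ends, so Sofia has no further overlaps.
Mateo starts after Lucia ends, so Lucia has no further overlaps.
Elena starts before Mateo ends → Mateo and Elena overlap.
Omar starts after Mateo ends, so Mateo has no further overlaps.
Omar starts after Elena ends, so Elena has no further overlaps.
Dmitri starts before Omar ends → Omar and Dmitri overlap.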